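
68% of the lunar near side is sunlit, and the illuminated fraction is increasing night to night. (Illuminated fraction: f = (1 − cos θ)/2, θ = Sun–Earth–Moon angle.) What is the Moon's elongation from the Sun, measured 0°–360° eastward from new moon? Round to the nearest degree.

111°

From f = (1 − cos θ)/2: cos θ = 1 − 2×0.68 = -0.360; arccos → 111.1°.
Before full moon the principal value applies: θ = 111.1°.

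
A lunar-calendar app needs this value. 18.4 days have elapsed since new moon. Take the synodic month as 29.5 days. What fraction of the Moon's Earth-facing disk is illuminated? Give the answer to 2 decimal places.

0.86

Phase angle: θ = 360°·(18.4 d)/(29.5 d) = 224.5°.
Illuminated fraction = (1 − cos 224.5°)/2 = (1 − (-0.713))/2 ≈ 0.856.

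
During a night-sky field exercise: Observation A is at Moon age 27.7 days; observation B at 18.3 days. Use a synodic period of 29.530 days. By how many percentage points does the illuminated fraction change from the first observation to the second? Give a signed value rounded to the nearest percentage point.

θ₁ = 360° × 27.7/29.530 = 337.7°, f₁ = (1 − cos θ₁)/2 = 0.037.
θ₂ = 360° × 18.3/29.530 = 223.1°, f₂ = (1 − cos θ₂)/2 = 0.865.
Change = f₂ − f₁ = +0.828 → +83 percentage points.

+83 pp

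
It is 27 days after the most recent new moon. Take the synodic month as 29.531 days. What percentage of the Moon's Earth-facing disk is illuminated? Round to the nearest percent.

The Moon has covered 27/29.531 of its cycle, so θ ≈ 360° × 27/29.531 = 329.1°.
Illuminated fraction = (1 − cos 329.1°)/2 = (1 − 0.858)/2 ≈ 0.071, so 7%.

7%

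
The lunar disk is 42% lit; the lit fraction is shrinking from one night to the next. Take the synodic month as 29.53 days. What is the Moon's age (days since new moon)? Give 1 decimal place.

22.9 days

Invert f = (1 − cos θ)/2 to get cos θ = 1 − 2(0.42) = 0.160, hence θ₀ = arccos 0.160 = 80.8°.
Waning ⇒ past full, so θ = 360° − 80.8° = 279.2°.
Age = 29.53 × 279.2°/360° ≈ 22.90 days.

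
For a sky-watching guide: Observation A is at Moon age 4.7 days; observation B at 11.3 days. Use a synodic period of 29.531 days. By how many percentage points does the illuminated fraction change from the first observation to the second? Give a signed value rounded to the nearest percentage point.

θ₁ = 360° × 4.7/29.531 = 57.3°, f₁ = (1 − cos θ₁)/2 = 0.230.
θ₂ = 360° × 11.3/29.531 = 137.8°, f₂ = (1 − cos θ₂)/2 = 0.870.
Change = f₂ − f₁ = +0.640 → +64 percentage points.

+64 pp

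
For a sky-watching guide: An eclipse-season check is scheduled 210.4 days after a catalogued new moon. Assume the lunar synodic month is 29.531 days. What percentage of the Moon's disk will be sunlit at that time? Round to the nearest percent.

15%

Reduce mod P: 210.4 − 7×29.531 = 3.68 d into the current lunation.
Elongation θ = 360° × 3.68/29.531 ≈ 44.9°.
With cos θ = 0.708, the lit fraction is (1 − 0.708)/2 ≈ 0.146, so 15%.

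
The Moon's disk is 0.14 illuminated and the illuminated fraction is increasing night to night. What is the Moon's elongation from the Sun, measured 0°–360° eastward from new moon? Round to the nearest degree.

From f = (1 − cos θ)/2: cos θ = 1 − 2×0.14 = 0.720; arccos → 43.9°.
Waxing ⇒ before full, so θ = 43.9°.

44°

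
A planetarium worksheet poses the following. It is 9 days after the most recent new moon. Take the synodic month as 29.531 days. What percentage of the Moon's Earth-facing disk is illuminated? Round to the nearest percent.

67%

The Moon has covered 9/29.531 of its cycle, so θ ≈ 360° × 9/29.531 = 109.7°.
With cos θ = (-0.337), the lit fraction is (1 − (-0.337))/2 ≈ 0.669, so 67%.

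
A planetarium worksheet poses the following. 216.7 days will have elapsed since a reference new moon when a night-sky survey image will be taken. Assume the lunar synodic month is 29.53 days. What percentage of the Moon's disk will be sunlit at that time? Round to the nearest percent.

76%

216.7/29.53 = 7.338 lunations, so 7 complete cycles and 9.99 d into the next.
Elongation θ = 360° × 9.99/29.53 ≈ 121.8°.
cos 121.8° = (-0.527), so f = (1 − (-0.527))/2 = 0.763, so 76%.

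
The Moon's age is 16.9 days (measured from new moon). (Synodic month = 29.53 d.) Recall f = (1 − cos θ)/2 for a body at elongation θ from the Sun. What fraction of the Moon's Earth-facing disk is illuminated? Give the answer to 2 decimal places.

The Moon has covered 16.9/29.53 of its cycle, so θ ≈ 360° × 16.9/29.53 = 206.0°.
Illuminated fraction = (1 − cos 206.0°)/2 = (1 − (-0.899))/2 ≈ 0.949.

0.95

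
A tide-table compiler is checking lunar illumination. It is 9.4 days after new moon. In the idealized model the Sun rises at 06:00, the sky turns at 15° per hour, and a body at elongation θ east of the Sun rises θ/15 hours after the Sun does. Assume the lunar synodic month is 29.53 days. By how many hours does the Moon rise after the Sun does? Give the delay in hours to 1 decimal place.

7.6 h

The Moon has covered 9.4/29.53 of its cycle, so θ ≈ 360° × 9.4/29.53 = 114.6°.
The Moon trails the Sun by θ/15 = 114.6/15 ≈ 7.64 hours.
So the Moon rises 7.64 h after the Sun.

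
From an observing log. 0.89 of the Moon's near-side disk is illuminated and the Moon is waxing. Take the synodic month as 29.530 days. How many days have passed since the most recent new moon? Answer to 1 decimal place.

From f = (1 − cos θ)/2: cos θ = 1 − 2×0.89 = -0.780; arccos → 141.3°.
The Moon is waxing (0°–180°), so θ = 141.3° directly.
At 360°/29.530 d per day, 141.3° corresponds to 11.59 days.

11.6 days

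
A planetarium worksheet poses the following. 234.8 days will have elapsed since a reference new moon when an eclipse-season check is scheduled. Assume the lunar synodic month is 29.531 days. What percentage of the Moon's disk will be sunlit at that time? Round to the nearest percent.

234.8 d spans 7 complete synodic months (7 × 29.531 = 206.72 d) plus 28.08 d.
Elongation θ = 360° × 28.08/29.531 ≈ 342.3°.
With cos θ = 0.953, the lit fraction is (1 − 0.953)/2 ≈ 0.024, so 2%.

2%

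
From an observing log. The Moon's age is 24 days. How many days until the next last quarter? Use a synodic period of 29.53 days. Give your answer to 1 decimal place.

27.7 days

Last quarter occurs at elongation 270°, i.e. at age 29.53 × 270/360 = 22.148 d.
Already past this cycle's last quarter; the next is at 22.148 + 29.53 = 51.678 d, so 51.678 − 24 = 27.678 days.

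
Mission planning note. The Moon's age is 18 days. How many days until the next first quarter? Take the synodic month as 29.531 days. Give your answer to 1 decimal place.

First quarter is 0.25 of the way through the cycle: age 0.25 × 29.531 = 7.383 d.
Already past this cycle's first quarter; the next is at 7.383 + 29.531 = 36.914 d, so 36.914 − 18 = 18.914 days.

18.9 days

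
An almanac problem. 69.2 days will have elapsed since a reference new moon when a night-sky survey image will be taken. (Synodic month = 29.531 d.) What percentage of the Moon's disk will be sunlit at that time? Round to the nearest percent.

Reduce mod P: 69.2 − 2×29.531 = 10.14 d into the current lunation.
The Moon has covered 10.14/29.531 of its cycle, so θ ≈ 360° × 10.14/29.531 = 123.6°.
With cos θ = (-0.553), the lit fraction is (1 − (-0.553))/2 ≈ 0.777, so 78%.

78%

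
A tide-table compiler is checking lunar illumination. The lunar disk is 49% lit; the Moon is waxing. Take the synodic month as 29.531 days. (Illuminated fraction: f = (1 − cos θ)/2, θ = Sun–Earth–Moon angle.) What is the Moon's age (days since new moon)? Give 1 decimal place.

7.3 days

Invert f = (1 − cos θ)/2 to get cos θ = 1 − 2(0.49) = 0.020, hence θ₀ = arccos 0.020 = 88.9°.
Before full moon the principal value applies: θ = 88.9°.
That fraction of the synodic month is 88.9/360 × 29.531 d ≈ 7.29 d.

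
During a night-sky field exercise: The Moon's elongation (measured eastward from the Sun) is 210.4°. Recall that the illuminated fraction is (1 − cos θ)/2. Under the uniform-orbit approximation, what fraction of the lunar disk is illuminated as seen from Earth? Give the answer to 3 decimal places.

0.931

Half-versine of 210.4°: (1 − (-0.863))/2 = 0.931.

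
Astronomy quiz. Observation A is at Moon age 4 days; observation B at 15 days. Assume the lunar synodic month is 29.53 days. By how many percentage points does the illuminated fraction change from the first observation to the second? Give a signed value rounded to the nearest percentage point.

+83 percentage points

First observation: θ = 360°·4/29.53 = 48.8°, so f = 0.170.
Second observation: θ = 182.9°, f = 0.999.
Δf = 0.999 − 0.170 = +0.829, i.e. +83 pp.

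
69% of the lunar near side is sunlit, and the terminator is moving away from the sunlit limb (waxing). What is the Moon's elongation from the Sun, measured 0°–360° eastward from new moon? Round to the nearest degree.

Invert f = (1 − cos θ)/2 to get cos θ = 1 − 2(0.69) = -0.380, hence θ₀ = arccos -0.380 = 112.3°.
Waxing ⇒ before full, so θ = 112.3°.

112°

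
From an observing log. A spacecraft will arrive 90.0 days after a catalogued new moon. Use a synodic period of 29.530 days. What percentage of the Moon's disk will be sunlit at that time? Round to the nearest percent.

2%

Reduce mod P: 90.0 − 3×29.530 = 1.41 d into the current lunation.
Elongation θ = 360° × 1.41/29.530 ≈ 17.2°.
cos 17.2° = 0.955, so f = (1 − 0.955)/2 = 0.022, so 2%.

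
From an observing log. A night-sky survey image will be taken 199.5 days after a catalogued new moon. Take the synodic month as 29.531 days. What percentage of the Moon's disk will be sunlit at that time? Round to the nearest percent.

48%

199.5 d spans 6 complete synodic months (6 × 29.531 = 177.19 d) plus 22.31 d.
Phase angle: θ = 360°·(22.31 d)/(29.531 d) = 272.0°.
cos 272.0° = 0.035, so f = (1 − 0.035)/2 = 0.482, so 48%.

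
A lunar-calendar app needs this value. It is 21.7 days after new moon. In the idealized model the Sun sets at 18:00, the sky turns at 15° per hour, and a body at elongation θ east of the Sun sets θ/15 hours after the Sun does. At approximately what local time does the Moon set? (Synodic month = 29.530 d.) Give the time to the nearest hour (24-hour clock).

12:00

Phase angle: θ = 360°·(21.7 d)/(29.530 d) = 264.5°.
Delay after the Sun = 264.5° / (15°/h) ≈ 17.64 h.
18:00 + 17.64 h ≈ 11:38 → 12:00 to the nearest hour.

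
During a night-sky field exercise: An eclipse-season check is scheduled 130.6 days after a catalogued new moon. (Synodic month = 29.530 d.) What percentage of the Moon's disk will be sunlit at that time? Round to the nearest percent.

130.6/29.530 = 4.423 lunations, so 4 complete cycles and 12.48 d into the next.
Phase angle: θ = 360°·(12.48 d)/(29.530 d) = 152.1°.
Illuminated fraction = (1 − cos 152.1°)/2 = (1 − (-0.884))/2 ≈ 0.942, so 94%.

94%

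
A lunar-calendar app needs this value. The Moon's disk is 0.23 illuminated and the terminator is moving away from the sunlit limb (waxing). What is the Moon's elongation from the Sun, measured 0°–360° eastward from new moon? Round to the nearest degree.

57°

From f = (1 − cos θ)/2: cos θ = 1 − 2×0.23 = 0.540; arccos → 57.3°.
Before full moon the principal value applies: θ = 57.3°.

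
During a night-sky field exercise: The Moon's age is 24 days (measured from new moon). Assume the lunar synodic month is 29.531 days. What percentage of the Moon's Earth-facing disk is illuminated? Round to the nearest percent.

The Moon has covered 24/29.531 of its cycle, so θ ≈ 360° × 24/29.531 = 292.6°.
cos 292.6° = 0.384, so f = (1 − 0.384)/2 = 0.308, so 31%.

31%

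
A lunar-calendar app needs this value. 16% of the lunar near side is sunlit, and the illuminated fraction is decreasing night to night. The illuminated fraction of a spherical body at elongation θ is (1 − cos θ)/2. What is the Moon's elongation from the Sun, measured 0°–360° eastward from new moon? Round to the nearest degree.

313°

cos θ = 1 − 2f = 0.680, giving a principal value of 47.2°.
A waning Moon lies in 180°–360°, so θ = 360° − 47.2° = 312.8°.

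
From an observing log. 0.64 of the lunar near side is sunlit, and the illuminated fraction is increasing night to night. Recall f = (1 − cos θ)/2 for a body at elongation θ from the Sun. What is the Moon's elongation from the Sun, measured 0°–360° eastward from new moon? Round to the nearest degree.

Invert f = (1 − cos θ)/2 to get cos θ = 1 − 2(0.64) = -0.280, hence θ₀ = arccos -0.280 = 106.3°.
Before full moon the principal value applies: θ = 106.3°.

106°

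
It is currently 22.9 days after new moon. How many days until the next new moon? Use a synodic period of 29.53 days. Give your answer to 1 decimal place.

6.6 days

One full lunation from the last new moon is 29.53 d; remaining = 29.53 − 22.9 = 6.630 d.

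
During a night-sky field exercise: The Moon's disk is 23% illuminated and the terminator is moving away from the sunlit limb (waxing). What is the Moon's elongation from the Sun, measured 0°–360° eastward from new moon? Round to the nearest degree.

57°

cos θ = 1 − 2f = 0.540, giving a principal value of 57.3°.
Waxing ⇒ before full, so θ = 57.3°.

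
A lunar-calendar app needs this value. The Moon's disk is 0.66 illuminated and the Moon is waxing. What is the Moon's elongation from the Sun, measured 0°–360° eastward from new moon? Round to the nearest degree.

cos θ = 1 − 2f = -0.320, giving a principal value of 108.7°.
Before full moon the principal value applies: θ = 108.7°.

109°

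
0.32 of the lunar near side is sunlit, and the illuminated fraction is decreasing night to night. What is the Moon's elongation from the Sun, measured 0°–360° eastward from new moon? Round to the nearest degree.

291°

cos θ = 1 − 2f = 0.360, giving a principal value of 68.9°.
Since the Moon is past full (waning), take the reflex angle: θ = 360° − 68.9° = 291.1°.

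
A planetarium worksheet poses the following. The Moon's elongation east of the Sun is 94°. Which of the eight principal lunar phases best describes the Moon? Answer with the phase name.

The first quarter sector spans roughly 68°–112°; 94° falls inside it.

first quarter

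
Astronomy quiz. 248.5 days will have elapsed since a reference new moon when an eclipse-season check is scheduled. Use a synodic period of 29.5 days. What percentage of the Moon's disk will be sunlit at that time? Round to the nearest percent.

94%

Reduce mod P: 248.5 − 8×29.5 = 12.50 d into the current lunation.
The Moon has covered 12.50/29.5 of its cycle, so θ ≈ 360° × 12.50/29.5 = 152.5°.
With cos θ = (-0.887), the lit fraction is (1 − (-0.887))/2 ≈ 0.944, so 94%.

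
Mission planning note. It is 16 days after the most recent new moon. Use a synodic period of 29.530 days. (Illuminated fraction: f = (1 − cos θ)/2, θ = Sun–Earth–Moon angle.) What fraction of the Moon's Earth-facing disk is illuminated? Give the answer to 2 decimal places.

0.98

Phase angle: θ = 360°·(16 d)/(29.530 d) = 195.1°.
cos 195.1° = (-0.966), so f = (1 − (-0.966))/2 = 0.983.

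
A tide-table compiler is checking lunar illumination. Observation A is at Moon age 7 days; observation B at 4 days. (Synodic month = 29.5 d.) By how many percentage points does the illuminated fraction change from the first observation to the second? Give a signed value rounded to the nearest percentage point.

θ₁ = 360° × 7/29.5 = 85.4°, f₁ = (1 − cos θ₁)/2 = 0.460.
θ₂ = 360° × 4/29.5 = 48.8°, f₂ = (1 − cos θ₂)/2 = 0.171.
Change = f₂ − f₁ = -0.289 → -29 percentage points.

-29 pp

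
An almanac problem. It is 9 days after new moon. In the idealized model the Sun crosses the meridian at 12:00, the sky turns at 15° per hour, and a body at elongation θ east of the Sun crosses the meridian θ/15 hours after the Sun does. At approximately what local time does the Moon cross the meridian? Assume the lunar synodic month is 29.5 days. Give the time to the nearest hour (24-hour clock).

19:00

Elongation θ = 360° × 9/29.5 ≈ 109.8°.
Delay after the Sun = 109.8° / (15°/h) ≈ 7.32 h.
12:00 + 7.32 h ≈ 19:19 → 19:00 to the nearest hour.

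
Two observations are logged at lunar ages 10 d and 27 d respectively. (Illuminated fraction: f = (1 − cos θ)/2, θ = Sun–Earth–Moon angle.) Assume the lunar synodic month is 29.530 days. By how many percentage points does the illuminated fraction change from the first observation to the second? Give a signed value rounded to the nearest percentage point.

First observation: θ = 360°·10/29.530 = 121.9°, so f = 0.764.
Second observation: θ = 329.2°, f = 0.071.
Δf = 0.071 − 0.764 = -0.694, i.e. -69 pp.

-69 pp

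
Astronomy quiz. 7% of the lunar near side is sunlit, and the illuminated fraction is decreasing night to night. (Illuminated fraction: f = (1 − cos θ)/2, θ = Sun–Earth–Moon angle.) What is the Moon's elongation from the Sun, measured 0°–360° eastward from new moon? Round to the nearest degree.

329°

Invert f = (1 − cos θ)/2 to get cos θ = 1 − 2(0.07) = 0.860, hence θ₀ = arccos 0.860 = 30.7°.
Waning ⇒ past full, so θ = 360° − 30.7° = 329.3°.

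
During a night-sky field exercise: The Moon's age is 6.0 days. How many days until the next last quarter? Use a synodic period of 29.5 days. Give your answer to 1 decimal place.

16.1 days

Last quarter is 0.75 of the way through the cycle: age 0.75 × 29.5 = 22.125 d.
So 16.125 days remain (22.125 − 6.0).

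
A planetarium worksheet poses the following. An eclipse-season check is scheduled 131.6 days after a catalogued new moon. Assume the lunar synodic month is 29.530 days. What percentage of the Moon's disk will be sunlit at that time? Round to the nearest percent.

98%

131.6/29.530 = 4.456 lunations, so 4 complete cycles and 13.48 d into the next.
Phase angle: θ = 360°·(13.48 d)/(29.530 d) = 164.3°.
With cos θ = (-0.963), the lit fraction is (1 − (-0.963))/2 ≈ 0.981, so 98%.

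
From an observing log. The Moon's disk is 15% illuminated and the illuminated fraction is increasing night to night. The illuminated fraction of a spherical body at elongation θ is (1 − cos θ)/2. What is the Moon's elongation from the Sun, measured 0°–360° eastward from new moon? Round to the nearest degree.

Invert f = (1 − cos θ)/2 to get cos θ = 1 − 2(0.15) = 0.700, hence θ₀ = arccos 0.700 = 45.6°.
Waxing ⇒ before full, so θ = 45.6°.

46°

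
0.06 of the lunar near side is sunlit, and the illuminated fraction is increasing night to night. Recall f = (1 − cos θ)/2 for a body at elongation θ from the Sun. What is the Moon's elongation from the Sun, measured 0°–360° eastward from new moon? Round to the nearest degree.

Invert f = (1 − cos θ)/2 to get cos θ = 1 − 2(0.06) = 0.880, hence θ₀ = arccos 0.880 = 28.4°.
Waxing ⇒ before full, so θ = 28.4°.

28°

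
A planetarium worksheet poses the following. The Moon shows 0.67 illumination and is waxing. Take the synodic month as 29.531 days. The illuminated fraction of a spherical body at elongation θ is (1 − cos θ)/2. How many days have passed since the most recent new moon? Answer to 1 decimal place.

cos θ = 1 − 2f = -0.340, giving a principal value of 109.9°.
Waxing ⇒ before full, so θ = 109.9°.
Age = 29.531 × 109.9°/360° ≈ 9.01 days.

9.0 days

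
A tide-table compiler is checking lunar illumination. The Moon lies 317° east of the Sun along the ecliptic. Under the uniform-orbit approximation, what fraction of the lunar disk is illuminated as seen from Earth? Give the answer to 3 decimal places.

0.134

f = (1 − cos 317°)/2 = (1 − 0.731)/2 ≈ 0.134.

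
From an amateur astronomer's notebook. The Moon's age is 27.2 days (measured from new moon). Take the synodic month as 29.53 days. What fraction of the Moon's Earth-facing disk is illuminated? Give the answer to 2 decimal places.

Elongation θ = 360° × 27.2/29.53 ≈ 331.6°.
cos 331.6° = 0.880, so f = (1 − 0.880)/2 = 0.060.

0.06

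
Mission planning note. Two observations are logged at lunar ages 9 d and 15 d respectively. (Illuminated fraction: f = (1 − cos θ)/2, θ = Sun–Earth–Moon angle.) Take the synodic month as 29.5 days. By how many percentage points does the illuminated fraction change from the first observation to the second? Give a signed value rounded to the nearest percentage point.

+33 pp

First observation: θ = 360°·9/29.5 = 109.8°, so f = 0.670.
Second observation: θ = 183.1°, f = 0.999.
Δf = 0.999 − 0.670 = +0.330, i.e. +33 pp.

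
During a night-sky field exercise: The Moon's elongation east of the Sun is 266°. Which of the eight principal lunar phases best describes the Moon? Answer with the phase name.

The last quarter sector spans roughly 248°–292°; 266° falls inside it.

last quarter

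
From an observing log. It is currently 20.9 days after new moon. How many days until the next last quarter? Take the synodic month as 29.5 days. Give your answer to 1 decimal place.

Last quarter occurs at elongation 270°, i.e. at age 29.5 × 270/360 = 22.125 d.
So 1.225 days remain (22.125 − 20.9).

1.2 days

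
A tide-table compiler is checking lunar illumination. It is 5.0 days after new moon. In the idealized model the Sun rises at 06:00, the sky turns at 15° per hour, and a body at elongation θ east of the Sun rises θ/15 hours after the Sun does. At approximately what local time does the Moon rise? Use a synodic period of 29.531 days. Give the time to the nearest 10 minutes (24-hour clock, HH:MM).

10:00

The Moon has covered 5.0/29.531 of its cycle, so θ ≈ 360° × 5.0/29.531 = 61.0°.
At 15° of sky rotation per hour, 61.0° corresponds to a 4.06 h lag.
06:00 + 4.064 h ≈ 10:04 → 10:00 to the nearest ten minutes.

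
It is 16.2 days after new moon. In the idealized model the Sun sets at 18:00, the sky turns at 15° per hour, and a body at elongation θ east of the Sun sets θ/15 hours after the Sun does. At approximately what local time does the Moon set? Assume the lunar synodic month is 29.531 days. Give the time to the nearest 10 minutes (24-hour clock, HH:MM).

07:10

The Moon has covered 16.2/29.531 of its cycle, so θ ≈ 360° × 16.2/29.531 = 197.5°.
Delay after the Sun = 197.5° / (15°/h) ≈ 13.17 h.
18:00 + 13.166 h ≈ 07:10 → 07:10 to the nearest ten minutes.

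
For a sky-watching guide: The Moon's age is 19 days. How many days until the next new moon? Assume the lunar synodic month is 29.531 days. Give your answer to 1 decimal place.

One full lunation from the last new moon is 29.531 d; remaining = 29.531 − 19 = 10.531 d.

10.5 days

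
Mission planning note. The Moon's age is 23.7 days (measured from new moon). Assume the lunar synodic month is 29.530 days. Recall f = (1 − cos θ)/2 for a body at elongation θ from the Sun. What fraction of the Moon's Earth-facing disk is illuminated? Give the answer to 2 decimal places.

Phase angle: θ = 360°·(23.7 d)/(29.530 d) = 288.9°.
With cos θ = 0.324, the lit fraction is (1 − 0.324)/2 ≈ 0.338.

0.34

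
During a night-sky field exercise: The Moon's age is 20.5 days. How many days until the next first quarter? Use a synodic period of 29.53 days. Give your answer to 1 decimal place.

First quarter is 0.25 of the way through the cycle: age 0.25 × 29.53 = 7.383 d.
This lunation's first quarter (7.383 d) has passed, so add one period: 36.913 − 20.5 = 16.413 days.

16.4 days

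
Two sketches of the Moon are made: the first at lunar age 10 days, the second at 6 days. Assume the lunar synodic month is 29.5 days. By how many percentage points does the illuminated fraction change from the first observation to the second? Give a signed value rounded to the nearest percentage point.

θ₁ = 360° × 10/29.5 = 122.0°, f₁ = (1 − cos θ₁)/2 = 0.765.
θ₂ = 360° × 6/29.5 = 73.2°, f₂ = (1 − cos θ₂)/2 = 0.356.
Change = f₂ − f₁ = -0.410 → -41 percentage points.

-41 pp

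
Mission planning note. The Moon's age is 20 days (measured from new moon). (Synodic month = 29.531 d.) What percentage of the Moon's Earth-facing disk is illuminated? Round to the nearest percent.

72%

The Moon has covered 20/29.531 of its cycle, so θ ≈ 360° × 20/29.531 = 243.8°.
cos 243.8° = (-0.441), so f = (1 − (-0.441))/2 = 0.721, so 72%.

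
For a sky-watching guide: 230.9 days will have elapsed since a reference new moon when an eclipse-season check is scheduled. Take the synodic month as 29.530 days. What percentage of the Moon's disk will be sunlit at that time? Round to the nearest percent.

230.9 d spans 7 complete synodic months (7 × 29.530 = 206.71 d) plus 24.19 d.
Phase angle: θ = 360°·(24.19 d)/(29.530 d) = 294.9°.
Illuminated fraction = (1 − cos 294.9°)/2 = (1 − 0.421)/2 ≈ 0.289, so 29%.

29%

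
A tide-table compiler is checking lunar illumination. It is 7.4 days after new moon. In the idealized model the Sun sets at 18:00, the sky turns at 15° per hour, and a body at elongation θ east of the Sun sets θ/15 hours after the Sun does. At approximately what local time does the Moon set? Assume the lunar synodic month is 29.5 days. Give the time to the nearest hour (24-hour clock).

00:00

The Moon has covered 7.4/29.5 of its cycle, so θ ≈ 360° × 7.4/29.5 = 90.3°.
Delay after the Sun = 90.3° / (15°/h) ≈ 6.02 h.
18:00 + 6.02 h ≈ 00:01 → 00:00 to the nearest hour.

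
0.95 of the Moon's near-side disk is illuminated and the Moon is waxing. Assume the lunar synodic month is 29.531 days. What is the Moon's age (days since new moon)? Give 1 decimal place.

From f = (1 − cos θ)/2: cos θ = 1 − 2×0.95 = -0.900; arccos → 154.2°.
Waxing ⇒ before full, so θ = 154.2°.
At 360°/29.531 d per day, 154.2° corresponds to 12.65 days.

12.6 days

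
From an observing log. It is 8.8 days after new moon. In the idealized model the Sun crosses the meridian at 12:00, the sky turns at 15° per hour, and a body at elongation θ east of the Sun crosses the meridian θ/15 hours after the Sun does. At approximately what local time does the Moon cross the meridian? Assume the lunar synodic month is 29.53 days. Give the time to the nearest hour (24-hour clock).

Elongation θ = 360° × 8.8/29.53 ≈ 107.3°.
At 15° of sky rotation per hour, 107.3° corresponds to a 7.15 h lag.
12:00 + 7.15 h ≈ 19:09 → 19:00 to the nearest hour.

19:00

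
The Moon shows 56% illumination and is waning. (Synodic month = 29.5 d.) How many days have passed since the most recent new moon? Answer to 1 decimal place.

21.6 days

From f = (1 − cos θ)/2: cos θ = 1 − 2×0.56 = -0.120; arccos → 96.9°.
Waning ⇒ past full, so θ = 360° − 96.9° = 263.1°.
Age = 29.5 × 263.1°/360° ≈ 21.56 days.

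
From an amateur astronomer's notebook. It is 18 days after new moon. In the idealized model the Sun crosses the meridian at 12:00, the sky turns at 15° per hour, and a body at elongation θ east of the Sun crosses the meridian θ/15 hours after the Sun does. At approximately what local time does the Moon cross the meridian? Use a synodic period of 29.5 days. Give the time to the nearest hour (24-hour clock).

The Moon has covered 18/29.5 of its cycle, so θ ≈ 360° × 18/29.5 = 219.7°.
The Moon trails the Sun by θ/15 = 219.7/15 ≈ 14.64 hours.
12:00 + 14.64 h ≈ 02:39 → 03:00 to the nearest hour.

03:00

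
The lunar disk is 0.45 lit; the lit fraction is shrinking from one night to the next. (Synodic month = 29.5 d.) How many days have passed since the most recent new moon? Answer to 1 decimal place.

22.6 days

From f = (1 − cos θ)/2: cos θ = 1 − 2×0.45 = 0.100; arccos → 84.3°.
Since the Moon is past full (waning), take the reflex angle: θ = 360° − 84.3° = 275.7°.
That fraction of the synodic month is 275.7/360 × 29.5 d ≈ 22.60 d.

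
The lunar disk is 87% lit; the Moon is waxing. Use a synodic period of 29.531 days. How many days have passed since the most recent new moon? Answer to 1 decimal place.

11.3 days

From f = (1 − cos θ)/2: cos θ = 1 − 2×0.87 = -0.740; arccos → 137.7°.
The Moon is waxing (0°–180°), so θ = 137.7° directly.
That fraction of the synodic month is 137.7/360 × 29.531 d ≈ 11.30 d.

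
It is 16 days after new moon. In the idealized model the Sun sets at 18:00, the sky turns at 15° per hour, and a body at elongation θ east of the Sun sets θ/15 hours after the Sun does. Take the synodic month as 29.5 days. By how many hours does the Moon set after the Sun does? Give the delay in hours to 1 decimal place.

Elongation θ = 360° × 16/29.5 ≈ 195.3°.
Delay after the Sun = 195.3° / (15°/h) ≈ 13.02 h.
So the Moon sets 13.02 h after the Sun.

13.0 h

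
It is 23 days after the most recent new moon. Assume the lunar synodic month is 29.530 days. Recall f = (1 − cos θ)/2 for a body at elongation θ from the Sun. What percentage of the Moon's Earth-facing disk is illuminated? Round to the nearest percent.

Elongation θ = 360° × 23/29.530 ≈ 280.4°.
cos 280.4° = 0.180, so f = (1 − 0.180)/2 = 0.410, so 41%.

41%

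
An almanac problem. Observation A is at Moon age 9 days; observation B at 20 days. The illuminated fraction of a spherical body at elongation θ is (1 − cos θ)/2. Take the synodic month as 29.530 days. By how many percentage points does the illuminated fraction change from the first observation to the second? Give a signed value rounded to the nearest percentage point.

First observation: θ = 360°·9/29.530 = 109.7°, so f = 0.669.
Second observation: θ = 243.8°, f = 0.721.
Δf = 0.721 − 0.669 = +0.052, i.e. +5 pp.

+5 percentage points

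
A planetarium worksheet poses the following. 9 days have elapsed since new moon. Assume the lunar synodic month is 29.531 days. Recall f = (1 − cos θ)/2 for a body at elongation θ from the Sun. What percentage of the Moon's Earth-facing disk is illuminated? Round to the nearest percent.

67%

Phase angle: θ = 360°·(9 d)/(29.531 d) = 109.7°.
Illuminated fraction = (1 − cos 109.7°)/2 = (1 − (-0.337))/2 ≈ 0.669, so 67%.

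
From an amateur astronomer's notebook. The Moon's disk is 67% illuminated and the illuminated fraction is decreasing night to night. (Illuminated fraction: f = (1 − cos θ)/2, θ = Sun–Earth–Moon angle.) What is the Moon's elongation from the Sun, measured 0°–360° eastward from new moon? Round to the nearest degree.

250°

Invert f = (1 − cos θ)/2 to get cos θ = 1 − 2(0.67) = -0.340, hence θ₀ = arccos -0.340 = 109.9°.
Waning ⇒ past full, so θ = 360° − 109.9° = 250.1°.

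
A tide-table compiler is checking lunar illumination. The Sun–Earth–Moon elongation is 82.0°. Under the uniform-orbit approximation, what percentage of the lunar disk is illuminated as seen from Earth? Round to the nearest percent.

43%

f = (1 − cos 82.0°)/2 = (1 − 0.139)/2 ≈ 0.430, i.e. 43%.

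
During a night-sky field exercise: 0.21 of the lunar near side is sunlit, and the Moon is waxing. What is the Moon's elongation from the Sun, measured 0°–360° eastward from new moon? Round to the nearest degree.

From f = (1 − cos θ)/2: cos θ = 1 − 2×0.21 = 0.580; arccos → 54.5°.
Waxing ⇒ before full, so θ = 54.5°.

55°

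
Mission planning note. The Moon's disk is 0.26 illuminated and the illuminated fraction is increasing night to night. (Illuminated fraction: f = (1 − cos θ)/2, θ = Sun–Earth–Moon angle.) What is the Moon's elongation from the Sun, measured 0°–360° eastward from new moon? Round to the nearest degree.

cos θ = 1 − 2f = 0.480, giving a principal value of 61.3°.
Waxing ⇒ before full, so θ = 61.3°.

61°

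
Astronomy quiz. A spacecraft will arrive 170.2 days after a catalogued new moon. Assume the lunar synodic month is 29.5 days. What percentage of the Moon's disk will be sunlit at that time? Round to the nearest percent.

Reduce mod P: 170.2 − 5×29.5 = 22.70 d into the current lunation.
Elongation θ = 360° × 22.70/29.5 ≈ 277.0°.
cos 277.0° = 0.122, so f = (1 − 0.122)/2 = 0.439, so 44%.

44%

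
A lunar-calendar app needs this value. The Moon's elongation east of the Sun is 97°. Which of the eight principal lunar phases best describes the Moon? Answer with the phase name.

first quarter

The first quarter sector spans roughly 68°–112°; 97° falls inside it.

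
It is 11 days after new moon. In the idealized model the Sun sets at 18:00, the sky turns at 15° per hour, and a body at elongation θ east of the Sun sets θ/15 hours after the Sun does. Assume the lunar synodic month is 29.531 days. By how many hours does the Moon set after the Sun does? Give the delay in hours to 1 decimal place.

Phase angle: θ = 360°·(11 d)/(29.531 d) = 134.1°.
At 15° of sky rotation per hour, 134.1° corresponds to a 8.94 h lag.
So the Moon sets 8.94 h after the Sun.

8.9 h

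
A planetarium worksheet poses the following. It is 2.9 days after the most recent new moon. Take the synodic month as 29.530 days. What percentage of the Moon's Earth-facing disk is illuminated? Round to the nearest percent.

9%

The Moon has covered 2.9/29.530 of its cycle, so θ ≈ 360° × 2.9/29.530 = 35.4°.
cos 35.4° = 0.816, so f = (1 − 0.816)/2 = 0.092, so 9%.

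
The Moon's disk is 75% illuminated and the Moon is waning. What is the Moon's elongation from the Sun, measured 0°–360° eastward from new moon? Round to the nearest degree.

Invert f = (1 − cos θ)/2 to get cos θ = 1 − 2(0.75) = -0.500, hence θ₀ = arccos -0.500 = 120.0°.
A waning Moon lies in 180°–360°, so θ = 360° − 120.0° = 240.0°.

240°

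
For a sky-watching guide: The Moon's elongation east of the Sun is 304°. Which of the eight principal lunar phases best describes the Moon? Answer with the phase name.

waning crescent

304° lies in the waning crescent sector of the 8-phase cycle.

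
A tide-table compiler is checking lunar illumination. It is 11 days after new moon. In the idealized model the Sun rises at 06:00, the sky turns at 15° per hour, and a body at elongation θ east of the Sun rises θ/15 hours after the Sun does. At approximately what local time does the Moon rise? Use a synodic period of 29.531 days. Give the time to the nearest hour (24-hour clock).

Elongation θ = 360° × 11/29.531 ≈ 134.1°.
The Moon trails the Sun by θ/15 = 134.1/15 ≈ 8.94 hours.
06:00 + 8.94 h ≈ 14:56 → 15:00 to the nearest hour.

15:00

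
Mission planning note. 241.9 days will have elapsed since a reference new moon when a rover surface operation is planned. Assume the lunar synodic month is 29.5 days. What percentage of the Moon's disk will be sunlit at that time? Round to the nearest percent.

35%

Reduce mod P: 241.9 − 8×29.5 = 5.90 d into the current lunation.
The Moon has covered 5.90/29.5 of its cycle, so θ ≈ 360° × 5.90/29.5 = 72.0°.
Illuminated fraction = (1 − cos 72.0°)/2 = (1 − 0.309)/2 ≈ 0.345, so 35%.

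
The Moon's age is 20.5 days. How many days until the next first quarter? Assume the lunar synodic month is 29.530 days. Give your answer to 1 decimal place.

16.4 days

First quarter is 0.25 of the way through the cycle: age 0.25 × 29.530 = 7.383 d.
Already past this cycle's first quarter; the next is at 7.383 + 29.530 = 36.913 d, so 36.913 − 20.5 = 16.413 days.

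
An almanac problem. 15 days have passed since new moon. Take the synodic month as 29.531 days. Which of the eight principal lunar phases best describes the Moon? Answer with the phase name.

full moon

At 15/29.531 of the cycle, θ ≈ 183° — the full moon range.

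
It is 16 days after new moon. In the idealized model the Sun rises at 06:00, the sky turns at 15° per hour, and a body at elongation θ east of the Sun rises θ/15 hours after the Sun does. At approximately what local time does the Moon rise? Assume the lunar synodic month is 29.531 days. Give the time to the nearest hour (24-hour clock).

19:00

The Moon has covered 16/29.531 of its cycle, so θ ≈ 360° × 16/29.531 = 195.0°.
The Moon trails the Sun by θ/15 = 195.0/15 ≈ 13.00 hours.
06:00 + 13.00 h ≈ 19:00 → 19:00 to the nearest hour.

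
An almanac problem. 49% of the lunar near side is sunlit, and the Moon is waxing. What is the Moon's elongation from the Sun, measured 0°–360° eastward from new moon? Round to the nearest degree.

Invert f = (1 − cos θ)/2 to get cos θ = 1 − 2(0.49) = 0.020, hence θ₀ = arccos 0.020 = 88.9°.
Before full moon the principal value applies: θ = 88.9°.

89°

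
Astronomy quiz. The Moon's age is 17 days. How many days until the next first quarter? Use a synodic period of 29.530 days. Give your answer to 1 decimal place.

19.9 days

First quarter occurs at elongation 90°, i.e. at age 29.530 × 90/360 = 7.383 d.
Already past this cycle's first quarter; the next is at 7.383 + 29.530 = 36.913 d, so 36.913 − 17 = 19.913 days.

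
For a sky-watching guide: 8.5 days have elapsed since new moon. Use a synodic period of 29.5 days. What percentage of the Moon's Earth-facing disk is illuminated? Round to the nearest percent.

Elongation θ = 360° × 8.5/29.5 ≈ 103.7°.
Illuminated fraction = (1 − cos 103.7°)/2 = (1 − (-0.237))/2 ≈ 0.619, so 62%.

62%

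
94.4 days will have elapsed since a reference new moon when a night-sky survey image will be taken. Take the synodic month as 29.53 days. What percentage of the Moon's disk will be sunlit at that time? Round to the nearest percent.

34%

94.4/29.53 = 3.197 lunations, so 3 complete cycles and 5.81 d into the next.
Elongation θ = 360° × 5.81/29.53 ≈ 70.8°.
With cos θ = 0.328, the lit fraction is (1 − 0.328)/2 ≈ 0.336, so 34%.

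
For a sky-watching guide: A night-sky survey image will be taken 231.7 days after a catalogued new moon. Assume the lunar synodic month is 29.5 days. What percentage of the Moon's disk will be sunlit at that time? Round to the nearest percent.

Reduce mod P: 231.7 − 7×29.5 = 25.20 d into the current lunation.
Phase angle: θ = 360°·(25.20 d)/(29.5 d) = 307.5°.
cos 307.5° = 0.609, so f = (1 − 0.609)/2 = 0.195, so 20%.

20%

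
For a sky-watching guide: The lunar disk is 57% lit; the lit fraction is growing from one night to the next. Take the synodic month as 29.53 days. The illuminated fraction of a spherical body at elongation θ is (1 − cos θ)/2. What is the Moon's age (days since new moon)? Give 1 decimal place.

8.0 days

cos θ = 1 − 2f = -0.140, giving a principal value of 98.0°.
The Moon is waxing (0°–180°), so θ = 98.0° directly.
At 360°/29.53 d per day, 98.0° corresponds to 8.04 days.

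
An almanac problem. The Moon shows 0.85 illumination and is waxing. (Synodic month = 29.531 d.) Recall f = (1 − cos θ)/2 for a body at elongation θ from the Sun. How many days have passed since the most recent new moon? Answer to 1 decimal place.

From f = (1 − cos θ)/2: cos θ = 1 − 2×0.85 = -0.700; arccos → 134.4°.
Waxing ⇒ before full, so θ = 134.4°.
That fraction of the synodic month is 134.4/360 × 29.531 d ≈ 11.03 d.

11.0 days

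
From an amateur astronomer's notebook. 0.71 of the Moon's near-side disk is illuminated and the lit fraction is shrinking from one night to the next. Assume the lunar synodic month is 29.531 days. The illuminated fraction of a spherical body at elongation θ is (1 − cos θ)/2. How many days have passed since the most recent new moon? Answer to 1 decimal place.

20.1 days

cos θ = 1 − 2f = -0.420, giving a principal value of 114.8°.
Waning ⇒ past full, so θ = 360° − 114.8° = 245.2°.
Age = 29.531 × 245.2°/360° ≈ 20.11 days.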